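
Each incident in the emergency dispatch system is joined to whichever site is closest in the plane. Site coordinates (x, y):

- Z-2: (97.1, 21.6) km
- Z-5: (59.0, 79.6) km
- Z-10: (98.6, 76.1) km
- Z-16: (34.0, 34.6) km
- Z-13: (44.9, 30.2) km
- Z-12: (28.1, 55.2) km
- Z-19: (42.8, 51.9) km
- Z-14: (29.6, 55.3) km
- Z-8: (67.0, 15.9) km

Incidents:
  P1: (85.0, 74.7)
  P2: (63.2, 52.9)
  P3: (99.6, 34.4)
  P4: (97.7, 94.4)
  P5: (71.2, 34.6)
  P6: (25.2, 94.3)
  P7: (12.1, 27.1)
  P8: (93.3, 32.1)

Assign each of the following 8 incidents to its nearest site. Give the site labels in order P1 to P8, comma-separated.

P1 → Z-10 (d²=186.92)
P2 → Z-19 (d²=417.16)
P3 → Z-2 (d²=170.09)
P4 → Z-10 (d²=335.70)
P5 → Z-8 (d²=367.33)
P6 → Z-5 (d²=1358.53)
P7 → Z-16 (d²=535.86)
P8 → Z-2 (d²=124.69)

Z-10, Z-19, Z-2, Z-10, Z-8, Z-5, Z-16, Z-2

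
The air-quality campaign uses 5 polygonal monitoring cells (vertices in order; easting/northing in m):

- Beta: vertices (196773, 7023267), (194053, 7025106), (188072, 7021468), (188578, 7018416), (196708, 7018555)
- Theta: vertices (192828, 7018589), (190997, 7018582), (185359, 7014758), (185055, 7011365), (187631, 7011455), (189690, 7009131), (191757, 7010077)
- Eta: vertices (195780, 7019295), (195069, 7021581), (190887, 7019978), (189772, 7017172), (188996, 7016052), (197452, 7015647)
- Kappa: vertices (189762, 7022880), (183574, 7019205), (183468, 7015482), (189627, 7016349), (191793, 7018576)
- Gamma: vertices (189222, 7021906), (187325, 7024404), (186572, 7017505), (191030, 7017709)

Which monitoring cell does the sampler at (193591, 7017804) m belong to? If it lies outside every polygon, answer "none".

Eta

Cast a ray rightward from (193591, 7017804). For each polygon, the edges (by vertex number in listed order) whose endpoints lie on opposite sides of northing = 7017804, where each meets that height, and whether that is right or left of the point:
Beta: no edge straddles that height → 0 crossings.
Theta: 2–3 at easting≈189849.9 (left), 7–1 at easting≈192729.2 (left) → 0 crossings.
Eta: 3–4 at easting≈190023.1 (left), 6–1 at easting≈196463.4 (right) → 1 crossing.
Kappa: 2–3 at easting≈183534.1 (left), 4–5 at easting≈191042.1 (left) → 0 crossings.
Gamma: 2–3 at easting≈186604.6 (left), 4–1 at easting≈190989.1 (left) → 0 crossings.
Only Eta has an odd count, so the point is inside Eta.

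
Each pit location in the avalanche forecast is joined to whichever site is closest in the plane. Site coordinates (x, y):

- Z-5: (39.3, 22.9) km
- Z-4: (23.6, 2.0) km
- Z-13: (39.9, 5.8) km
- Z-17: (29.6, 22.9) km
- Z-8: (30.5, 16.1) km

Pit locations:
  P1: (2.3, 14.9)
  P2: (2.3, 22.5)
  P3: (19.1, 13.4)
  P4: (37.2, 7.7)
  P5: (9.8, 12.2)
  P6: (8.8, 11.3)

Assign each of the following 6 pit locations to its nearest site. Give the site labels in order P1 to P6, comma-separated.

Z-4, Z-17, Z-8, Z-13, Z-4, Z-4

P1 → Z-4 (d²=620.10)
P2 → Z-17 (d²=745.45)
P3 → Z-8 (d²=137.25)
P4 → Z-13 (d²=10.90)
P5 → Z-4 (d²=294.48)
P6 → Z-4 (d²=305.53)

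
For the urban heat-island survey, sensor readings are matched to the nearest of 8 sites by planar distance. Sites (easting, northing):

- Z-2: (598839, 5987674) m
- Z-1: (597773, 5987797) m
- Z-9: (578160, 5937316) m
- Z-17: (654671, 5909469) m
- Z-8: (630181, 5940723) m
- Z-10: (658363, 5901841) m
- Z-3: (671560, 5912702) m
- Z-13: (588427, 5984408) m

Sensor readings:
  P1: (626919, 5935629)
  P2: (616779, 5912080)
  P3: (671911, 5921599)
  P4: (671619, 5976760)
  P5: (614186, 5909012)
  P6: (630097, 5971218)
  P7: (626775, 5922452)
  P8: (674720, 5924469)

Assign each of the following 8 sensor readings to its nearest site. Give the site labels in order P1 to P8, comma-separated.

Z-8, Z-8, Z-3, Z-8, Z-8, Z-8, Z-8, Z-3

P1 → Z-8 (d²=36589480.00)
P2 → Z-8 (d²=1000035053.00)
P3 → Z-3 (d²=79279810.00)
P4 → Z-8 (d²=3015773213.00)
P5 → Z-8 (d²=1261427546.00)
P6 → Z-8 (d²=929952081.00)
P7 → Z-8 (d²=345430277.00)
P8 → Z-3 (d²=148447889.00)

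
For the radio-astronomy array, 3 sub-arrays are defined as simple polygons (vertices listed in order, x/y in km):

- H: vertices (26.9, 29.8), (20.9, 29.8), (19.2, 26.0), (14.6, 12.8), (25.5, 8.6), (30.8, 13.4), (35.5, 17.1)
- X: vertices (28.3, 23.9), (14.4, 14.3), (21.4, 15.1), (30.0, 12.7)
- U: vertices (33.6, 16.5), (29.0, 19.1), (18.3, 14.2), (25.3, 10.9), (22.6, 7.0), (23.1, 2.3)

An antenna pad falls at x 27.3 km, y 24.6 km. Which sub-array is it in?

H

Cast a ray rightward from (27.3, 24.6). For each polygon, the edges (by vertex number in listed order) whose endpoints lie on opposite sides of y = 24.6, where each meets that height, and whether that is right or left of the point:
H: 3–4 at x≈18.71 (left), 7–1 at x≈30.42 (right) → 1 crossing.
X: no edge straddles that height → 0 crossings.
U: no edge straddles that height → 0 crossings.
Only H has an odd count, so the point is inside H.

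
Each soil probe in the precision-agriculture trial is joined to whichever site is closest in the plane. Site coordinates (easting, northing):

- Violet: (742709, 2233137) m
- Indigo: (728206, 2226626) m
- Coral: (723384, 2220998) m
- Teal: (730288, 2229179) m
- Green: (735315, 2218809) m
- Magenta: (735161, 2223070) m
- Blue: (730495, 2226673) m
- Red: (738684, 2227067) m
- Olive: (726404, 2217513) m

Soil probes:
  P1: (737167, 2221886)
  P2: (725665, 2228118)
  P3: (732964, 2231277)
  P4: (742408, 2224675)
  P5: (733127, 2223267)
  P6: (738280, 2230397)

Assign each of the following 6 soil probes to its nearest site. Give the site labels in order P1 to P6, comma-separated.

P1 → Magenta (d²=5425892.00)
P2 → Indigo (d²=8682745.00)
P3 → Teal (d²=11562580.00)
P4 → Red (d²=19589840.00)
P5 → Magenta (d²=4175965.00)
P6 → Red (d²=11252116.00)

Magenta, Indigo, Teal, Red, Magenta, Red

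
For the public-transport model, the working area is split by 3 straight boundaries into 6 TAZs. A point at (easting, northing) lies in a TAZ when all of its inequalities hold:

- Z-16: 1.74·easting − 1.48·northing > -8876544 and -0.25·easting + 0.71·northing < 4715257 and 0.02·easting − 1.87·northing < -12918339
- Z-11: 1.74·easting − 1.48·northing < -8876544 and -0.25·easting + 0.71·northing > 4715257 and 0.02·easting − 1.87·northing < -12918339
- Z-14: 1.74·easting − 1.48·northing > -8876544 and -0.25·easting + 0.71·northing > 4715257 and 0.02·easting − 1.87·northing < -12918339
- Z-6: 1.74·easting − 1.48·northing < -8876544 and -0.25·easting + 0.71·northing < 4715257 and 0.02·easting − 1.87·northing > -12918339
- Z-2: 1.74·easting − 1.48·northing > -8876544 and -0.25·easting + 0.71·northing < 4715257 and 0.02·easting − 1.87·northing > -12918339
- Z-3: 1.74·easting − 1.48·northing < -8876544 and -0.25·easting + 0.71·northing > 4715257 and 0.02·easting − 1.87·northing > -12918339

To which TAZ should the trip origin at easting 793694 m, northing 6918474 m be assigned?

Z-16

1.74·793694 − 1.48·6918474 = -8858313.960, which is > -8876544
-0.25·793694 + 0.71·6918474 = 4713693.040, which is < 4715257
0.02·793694 − 1.87·6918474 = -12921672.500, which is < -12918339
This sign pattern matches Z-16.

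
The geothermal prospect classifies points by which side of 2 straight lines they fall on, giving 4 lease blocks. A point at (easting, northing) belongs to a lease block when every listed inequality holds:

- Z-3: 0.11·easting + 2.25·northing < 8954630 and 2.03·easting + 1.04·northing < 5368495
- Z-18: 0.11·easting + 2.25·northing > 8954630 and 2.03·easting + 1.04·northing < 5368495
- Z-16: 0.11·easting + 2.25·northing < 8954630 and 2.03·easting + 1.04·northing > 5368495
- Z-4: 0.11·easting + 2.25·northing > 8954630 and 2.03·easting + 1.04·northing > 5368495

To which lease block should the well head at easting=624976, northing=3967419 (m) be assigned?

Z-4

0.11·624976 + 2.25·3967419 = 8995440.110, which is > 8954630
2.03·624976 + 1.04·3967419 = 5394817.040, which is > 5368495
This sign pattern matches Z-4.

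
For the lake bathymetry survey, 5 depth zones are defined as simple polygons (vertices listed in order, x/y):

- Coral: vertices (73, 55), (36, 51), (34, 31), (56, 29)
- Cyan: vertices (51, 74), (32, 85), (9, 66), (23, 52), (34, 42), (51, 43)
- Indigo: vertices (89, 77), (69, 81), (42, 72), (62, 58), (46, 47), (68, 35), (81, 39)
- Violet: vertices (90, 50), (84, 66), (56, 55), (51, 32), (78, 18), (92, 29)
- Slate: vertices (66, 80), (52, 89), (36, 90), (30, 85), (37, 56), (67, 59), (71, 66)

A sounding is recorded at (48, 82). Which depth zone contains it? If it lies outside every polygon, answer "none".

Slate

Cast a ray rightward from (48, 82). For each polygon, the edges (by vertex number in listed order) whose endpoints lie on opposite sides of y = 82, where each meets that height, and whether that is right or left of the point:
Coral: no edge straddles that height → 0 crossings.
Cyan: 1–2 at x≈37.2 (left), 2–3 at x≈28.4 (left) → 0 crossings.
Indigo: no edge straddles that height → 0 crossings.
Violet: no edge straddles that height → 0 crossings.
Slate: 1–2 at x≈62.9 (right), 4–5 at x≈30.7 (left) → 1 crossing.
Only Slate has an odd count, so the point is inside Slate.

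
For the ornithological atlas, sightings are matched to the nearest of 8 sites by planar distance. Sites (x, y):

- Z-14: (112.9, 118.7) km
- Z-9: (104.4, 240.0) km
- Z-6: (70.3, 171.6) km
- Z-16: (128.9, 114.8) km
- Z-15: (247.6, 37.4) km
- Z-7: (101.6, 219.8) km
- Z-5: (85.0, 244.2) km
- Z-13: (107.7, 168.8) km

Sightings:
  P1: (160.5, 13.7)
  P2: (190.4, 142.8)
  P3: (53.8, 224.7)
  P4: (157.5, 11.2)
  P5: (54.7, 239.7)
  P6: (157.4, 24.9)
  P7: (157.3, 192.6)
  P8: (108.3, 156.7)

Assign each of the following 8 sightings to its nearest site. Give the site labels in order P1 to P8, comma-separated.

Z-15, Z-16, Z-5, Z-15, Z-5, Z-15, Z-13, Z-13

P1 → Z-15 (d²=8148.10)
P2 → Z-16 (d²=4566.25)
P3 → Z-5 (d²=1353.69)
P4 → Z-15 (d²=8804.45)
P5 → Z-5 (d²=938.34)
P6 → Z-15 (d²=8292.29)
P7 → Z-13 (d²=3026.60)
P8 → Z-13 (d²=146.77)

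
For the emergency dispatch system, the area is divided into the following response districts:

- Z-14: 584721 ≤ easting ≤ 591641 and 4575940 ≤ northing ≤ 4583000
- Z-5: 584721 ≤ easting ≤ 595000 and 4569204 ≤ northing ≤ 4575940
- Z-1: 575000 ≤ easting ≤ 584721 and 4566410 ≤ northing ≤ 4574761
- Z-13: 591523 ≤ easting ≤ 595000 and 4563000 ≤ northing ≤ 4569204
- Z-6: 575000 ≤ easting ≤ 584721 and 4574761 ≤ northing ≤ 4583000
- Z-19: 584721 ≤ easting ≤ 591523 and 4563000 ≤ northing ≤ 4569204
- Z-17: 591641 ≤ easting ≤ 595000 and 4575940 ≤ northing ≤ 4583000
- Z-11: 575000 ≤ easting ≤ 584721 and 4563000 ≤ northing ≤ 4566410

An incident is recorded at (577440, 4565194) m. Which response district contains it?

Z-11

The point has easting = 577440 and northing = 4565194.
Only Z-11 satisfies 575000 ≤ easting ≤ 584721 and 4563000 ≤ northing ≤ 4566410.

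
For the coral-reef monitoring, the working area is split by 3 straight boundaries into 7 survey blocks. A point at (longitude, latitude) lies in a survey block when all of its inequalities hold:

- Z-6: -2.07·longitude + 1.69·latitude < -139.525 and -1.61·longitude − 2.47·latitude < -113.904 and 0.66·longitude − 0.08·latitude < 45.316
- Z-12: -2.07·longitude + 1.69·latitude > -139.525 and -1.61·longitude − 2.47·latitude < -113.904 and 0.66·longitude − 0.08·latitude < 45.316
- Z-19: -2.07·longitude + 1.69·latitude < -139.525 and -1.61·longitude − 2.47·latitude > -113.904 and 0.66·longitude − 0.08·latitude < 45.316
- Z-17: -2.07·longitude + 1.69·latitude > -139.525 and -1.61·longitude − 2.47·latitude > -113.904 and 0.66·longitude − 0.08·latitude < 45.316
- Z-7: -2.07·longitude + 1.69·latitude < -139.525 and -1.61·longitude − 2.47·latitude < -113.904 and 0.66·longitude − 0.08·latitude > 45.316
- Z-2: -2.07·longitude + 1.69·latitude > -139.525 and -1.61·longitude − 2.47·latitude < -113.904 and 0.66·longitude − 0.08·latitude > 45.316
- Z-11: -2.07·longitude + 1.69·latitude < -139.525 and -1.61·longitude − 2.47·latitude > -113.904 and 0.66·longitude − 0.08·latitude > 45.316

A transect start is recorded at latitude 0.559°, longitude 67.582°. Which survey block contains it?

-2.07·67.582 + 1.69·0.559 = -138.950, which is > -139.525
-1.61·67.582 − 2.47·0.559 = -110.188, which is > -113.904
0.66·67.582 − 0.08·0.559 = 44.559, which is < 45.316
This sign pattern matches Z-17.

Z-17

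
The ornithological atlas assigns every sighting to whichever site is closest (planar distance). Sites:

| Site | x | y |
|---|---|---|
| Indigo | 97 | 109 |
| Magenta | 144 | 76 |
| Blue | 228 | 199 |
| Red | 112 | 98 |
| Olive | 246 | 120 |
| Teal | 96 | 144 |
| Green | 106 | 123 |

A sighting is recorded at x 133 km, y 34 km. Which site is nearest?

Squared distances to each site:
Indigo: 6921.000; Magenta: 1885.000; Blue: 36250.000; Red: 4537.000; Olive: 20165.000; Teal: 13469.000; Green: 8650.000.
Minimum at Magenta.

Magenta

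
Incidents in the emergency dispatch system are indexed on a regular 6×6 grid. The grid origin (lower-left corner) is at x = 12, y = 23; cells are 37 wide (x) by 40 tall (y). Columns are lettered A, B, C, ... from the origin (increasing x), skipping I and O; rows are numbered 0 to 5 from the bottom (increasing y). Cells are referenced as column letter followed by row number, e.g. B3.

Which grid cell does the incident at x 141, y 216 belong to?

D4

Column index: ⌊(141 − 12) / 37⌋ = ⌊3.486⌋ = 3 → column D
Row offset from origin: ⌊(216 − 23) / 40⌋ = ⌊4.825⌋ = 4 → row 4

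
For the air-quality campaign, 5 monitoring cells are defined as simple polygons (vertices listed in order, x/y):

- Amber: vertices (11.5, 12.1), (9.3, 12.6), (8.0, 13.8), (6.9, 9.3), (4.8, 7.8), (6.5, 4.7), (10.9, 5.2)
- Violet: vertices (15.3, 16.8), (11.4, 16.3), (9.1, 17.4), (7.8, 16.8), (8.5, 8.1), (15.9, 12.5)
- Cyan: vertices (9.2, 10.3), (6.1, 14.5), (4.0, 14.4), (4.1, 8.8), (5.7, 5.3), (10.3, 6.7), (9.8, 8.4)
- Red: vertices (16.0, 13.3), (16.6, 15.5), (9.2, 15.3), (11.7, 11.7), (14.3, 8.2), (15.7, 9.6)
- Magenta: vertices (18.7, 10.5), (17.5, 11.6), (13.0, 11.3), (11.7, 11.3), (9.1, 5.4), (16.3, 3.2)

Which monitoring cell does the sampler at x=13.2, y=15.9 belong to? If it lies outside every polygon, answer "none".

Cast a ray rightward from (13.2, 15.9). For each polygon, the edges (by vertex number in listed order) whose endpoints lie on opposite sides of y = 15.9, where each meets that height, and whether that is right or left of the point:
Amber: no edge straddles that height → 0 crossings.
Violet: 4–5 at x≈7.87 (left), 6–1 at x≈15.43 (right) → 1 crossing.
Cyan: no edge straddles that height → 0 crossings.
Red: no edge straddles that height → 0 crossings.
Magenta: no edge straddles that height → 0 crossings.
Only Violet has an odd count, so the point is inside Violet.

Violet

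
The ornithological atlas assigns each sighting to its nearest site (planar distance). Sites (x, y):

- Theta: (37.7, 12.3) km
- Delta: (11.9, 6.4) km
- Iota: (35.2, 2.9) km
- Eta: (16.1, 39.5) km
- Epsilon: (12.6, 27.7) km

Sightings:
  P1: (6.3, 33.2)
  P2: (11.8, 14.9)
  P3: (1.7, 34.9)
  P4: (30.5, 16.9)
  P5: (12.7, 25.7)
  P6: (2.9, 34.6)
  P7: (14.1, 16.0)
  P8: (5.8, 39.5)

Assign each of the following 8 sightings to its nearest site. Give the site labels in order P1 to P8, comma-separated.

P1 → Epsilon (d²=69.94)
P2 → Delta (d²=72.26)
P3 → Epsilon (d²=170.65)
P4 → Theta (d²=73.00)
P5 → Epsilon (d²=4.01)
P6 → Epsilon (d²=141.70)
P7 → Delta (d²=97.00)
P8 → Eta (d²=106.09)

Epsilon, Delta, Epsilon, Theta, Epsilon, Epsilon, Delta, Eta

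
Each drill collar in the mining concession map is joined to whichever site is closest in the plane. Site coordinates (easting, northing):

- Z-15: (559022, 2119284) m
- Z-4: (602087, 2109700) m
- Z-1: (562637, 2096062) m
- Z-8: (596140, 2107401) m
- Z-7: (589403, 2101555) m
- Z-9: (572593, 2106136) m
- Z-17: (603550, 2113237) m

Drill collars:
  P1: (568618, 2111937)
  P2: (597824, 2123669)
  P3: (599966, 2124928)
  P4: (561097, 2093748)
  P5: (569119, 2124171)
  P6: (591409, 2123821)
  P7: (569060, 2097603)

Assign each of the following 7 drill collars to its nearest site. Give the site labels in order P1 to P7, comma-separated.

P1 → Z-9 (d²=49452226.00)
P2 → Z-17 (d²=141613700.00)
P3 → Z-17 (d²=149524537.00)
P4 → Z-1 (d²=7726196.00)
P5 → Z-15 (d²=125832178.00)
P6 → Z-17 (d²=259424937.00)
P7 → Z-1 (d²=43629610.00)

Z-9, Z-17, Z-17, Z-1, Z-15, Z-17, Z-1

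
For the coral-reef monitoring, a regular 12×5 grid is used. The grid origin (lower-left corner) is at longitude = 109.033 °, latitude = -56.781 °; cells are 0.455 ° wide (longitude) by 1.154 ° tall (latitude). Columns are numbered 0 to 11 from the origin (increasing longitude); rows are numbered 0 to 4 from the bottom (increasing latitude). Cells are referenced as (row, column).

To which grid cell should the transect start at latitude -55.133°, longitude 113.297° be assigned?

Column index: ⌊(113.297 − 109.033) / 0.455⌋ = ⌊9.371⌋ = 9
Row offset from origin: ⌊(-55.133 − -56.781) / 1.154⌋ = ⌊1.428⌋ = 1 → row 1

(1, 9)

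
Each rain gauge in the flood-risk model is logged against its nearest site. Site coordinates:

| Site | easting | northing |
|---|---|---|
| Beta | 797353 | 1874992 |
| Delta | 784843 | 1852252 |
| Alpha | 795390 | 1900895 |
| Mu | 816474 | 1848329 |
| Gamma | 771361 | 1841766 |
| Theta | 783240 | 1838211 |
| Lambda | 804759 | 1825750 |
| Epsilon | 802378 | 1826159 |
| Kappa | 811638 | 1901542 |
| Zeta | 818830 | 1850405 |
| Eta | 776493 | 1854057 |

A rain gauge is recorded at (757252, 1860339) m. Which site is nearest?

Squared distances to each site:
Beta: 1822800610.000; Delta: 826662850.000; Alpha: 3099296180.000; Mu: 3651485384.000; Gamma: 544020210.000; Theta: 1165024528.000; Lambda: 3453313970.000; Epsilon: 3204628276.000; Kappa: 4655524205.000; Zeta: 3890534440.000; Eta: 409679605.000.
Minimum at Eta.

Eta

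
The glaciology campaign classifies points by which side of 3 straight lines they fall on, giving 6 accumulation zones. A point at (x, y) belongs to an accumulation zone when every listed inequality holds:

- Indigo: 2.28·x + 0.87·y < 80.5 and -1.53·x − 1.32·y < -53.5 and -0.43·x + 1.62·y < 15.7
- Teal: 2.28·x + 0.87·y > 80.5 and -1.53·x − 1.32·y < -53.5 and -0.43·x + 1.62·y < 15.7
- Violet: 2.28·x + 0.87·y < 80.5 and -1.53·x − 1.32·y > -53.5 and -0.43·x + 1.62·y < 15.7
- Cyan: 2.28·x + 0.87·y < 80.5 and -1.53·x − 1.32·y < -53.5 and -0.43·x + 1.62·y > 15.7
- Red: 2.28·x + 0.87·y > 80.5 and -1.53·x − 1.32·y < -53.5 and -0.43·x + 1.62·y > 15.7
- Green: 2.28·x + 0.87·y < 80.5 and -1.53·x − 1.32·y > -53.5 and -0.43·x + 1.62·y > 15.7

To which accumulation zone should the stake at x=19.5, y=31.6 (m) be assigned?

2.28·19.5 + 0.87·31.6 = 71.952, which is < 80.5
-1.53·19.5 − 1.32·31.6 = -71.547, which is < -53.5
-0.43·19.5 + 1.62·31.6 = 42.807, which is > 15.7
This sign pattern matches Cyan.

Cyan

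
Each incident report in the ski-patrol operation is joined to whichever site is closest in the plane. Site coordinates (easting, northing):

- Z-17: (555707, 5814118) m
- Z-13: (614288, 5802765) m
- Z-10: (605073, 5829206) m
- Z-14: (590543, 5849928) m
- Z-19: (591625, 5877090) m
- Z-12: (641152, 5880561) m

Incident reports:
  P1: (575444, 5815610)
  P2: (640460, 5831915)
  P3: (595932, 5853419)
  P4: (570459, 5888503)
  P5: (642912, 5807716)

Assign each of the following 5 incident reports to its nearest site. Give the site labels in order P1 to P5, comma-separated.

P1 → Z-17 (d²=391775233.00)
P2 → Z-10 (d²=1259578450.00)
P3 → Z-14 (d²=41228402.00)
P4 → Z-19 (d²=578256125.00)
P5 → Z-13 (d²=843845777.00)

Z-17, Z-10, Z-14, Z-19, Z-13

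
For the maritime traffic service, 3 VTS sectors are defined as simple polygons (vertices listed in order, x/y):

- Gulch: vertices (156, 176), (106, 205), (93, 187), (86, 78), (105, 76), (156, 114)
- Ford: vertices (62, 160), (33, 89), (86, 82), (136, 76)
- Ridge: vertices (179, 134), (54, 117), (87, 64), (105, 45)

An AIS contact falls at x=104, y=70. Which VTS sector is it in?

Cast a ray rightward from (104, 70). For each polygon, the edges (by vertex number in listed order) whose endpoints lie on opposite sides of y = 70, where each meets that height, and whether that is right or left of the point:
Gulch: no edge straddles that height → 0 crossings.
Ford: no edge straddles that height → 0 crossings.
Ridge: 2–3 at x≈83.3 (left), 4–1 at x≈125.8 (right) → 1 crossing.
Only Ridge has an odd count, so the point is inside Ridge.

Ridge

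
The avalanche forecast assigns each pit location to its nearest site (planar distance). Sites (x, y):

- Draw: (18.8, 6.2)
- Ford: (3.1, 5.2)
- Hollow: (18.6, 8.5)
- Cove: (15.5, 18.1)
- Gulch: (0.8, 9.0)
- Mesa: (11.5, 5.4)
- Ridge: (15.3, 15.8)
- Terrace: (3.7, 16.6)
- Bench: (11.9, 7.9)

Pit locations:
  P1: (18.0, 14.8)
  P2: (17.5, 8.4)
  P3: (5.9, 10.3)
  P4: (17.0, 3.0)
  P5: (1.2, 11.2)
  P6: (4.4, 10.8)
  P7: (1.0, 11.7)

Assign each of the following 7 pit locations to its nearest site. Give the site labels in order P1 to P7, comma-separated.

P1 → Ridge (d²=8.29)
P2 → Hollow (d²=1.22)
P3 → Gulch (d²=27.70)
P4 → Draw (d²=13.48)
P5 → Gulch (d²=5.00)
P6 → Gulch (d²=16.20)
P7 → Gulch (d²=7.33)

Ridge, Hollow, Gulch, Draw, Gulch, Gulch, Gulch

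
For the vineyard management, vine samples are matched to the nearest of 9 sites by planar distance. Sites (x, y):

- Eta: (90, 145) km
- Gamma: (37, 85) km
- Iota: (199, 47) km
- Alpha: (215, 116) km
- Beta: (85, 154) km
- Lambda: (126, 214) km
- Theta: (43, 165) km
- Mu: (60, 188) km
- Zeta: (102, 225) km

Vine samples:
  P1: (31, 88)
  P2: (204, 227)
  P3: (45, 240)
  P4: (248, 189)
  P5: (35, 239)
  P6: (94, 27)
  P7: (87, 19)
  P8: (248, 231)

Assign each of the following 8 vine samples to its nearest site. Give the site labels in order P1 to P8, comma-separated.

P1 → Gamma (d²=45.00)
P2 → Lambda (d²=6253.00)
P3 → Mu (d²=2929.00)
P4 → Alpha (d²=6418.00)
P5 → Mu (d²=3226.00)
P6 → Gamma (d²=6613.00)
P7 → Gamma (d²=6856.00)
P8 → Alpha (d²=14314.00)

Gamma, Lambda, Mu, Alpha, Mu, Gamma, Gamma, Alpha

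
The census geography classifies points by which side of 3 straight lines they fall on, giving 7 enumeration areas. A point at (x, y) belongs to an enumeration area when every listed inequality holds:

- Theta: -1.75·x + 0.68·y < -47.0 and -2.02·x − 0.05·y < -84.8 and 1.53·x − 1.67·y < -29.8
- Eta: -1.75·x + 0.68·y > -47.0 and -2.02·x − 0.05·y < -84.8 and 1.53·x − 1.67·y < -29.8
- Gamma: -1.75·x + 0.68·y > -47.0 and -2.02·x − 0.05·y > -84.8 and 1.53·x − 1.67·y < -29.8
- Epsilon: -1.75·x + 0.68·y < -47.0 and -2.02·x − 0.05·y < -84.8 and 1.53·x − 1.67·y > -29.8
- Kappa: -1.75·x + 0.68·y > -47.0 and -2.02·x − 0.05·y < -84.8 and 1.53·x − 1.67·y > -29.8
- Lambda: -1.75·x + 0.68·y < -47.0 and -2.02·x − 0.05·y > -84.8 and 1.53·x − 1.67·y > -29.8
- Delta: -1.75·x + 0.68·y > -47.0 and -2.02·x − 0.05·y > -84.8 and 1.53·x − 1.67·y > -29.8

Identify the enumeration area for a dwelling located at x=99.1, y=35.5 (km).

Epsilon

-1.75·99.1 + 0.68·35.5 = -149.285, which is < -47.0
-2.02·99.1 − 0.05·35.5 = -201.957, which is < -84.8
1.53·99.1 − 1.67·35.5 = 92.338, which is > -29.8
This sign pattern matches Epsilon.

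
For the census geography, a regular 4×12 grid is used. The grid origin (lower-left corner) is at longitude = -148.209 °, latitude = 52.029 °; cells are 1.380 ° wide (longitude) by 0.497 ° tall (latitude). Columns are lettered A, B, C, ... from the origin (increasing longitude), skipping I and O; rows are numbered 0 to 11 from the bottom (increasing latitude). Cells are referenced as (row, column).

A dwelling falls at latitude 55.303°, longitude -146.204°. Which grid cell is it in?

(6, B)

Column index: ⌊(-146.204 − -148.209) / 1.380⌋ = ⌊1.453⌋ = 1 → column B
Row offset from origin: ⌊(55.303 − 52.029) / 0.497⌋ = ⌊6.588⌋ = 6 → row 6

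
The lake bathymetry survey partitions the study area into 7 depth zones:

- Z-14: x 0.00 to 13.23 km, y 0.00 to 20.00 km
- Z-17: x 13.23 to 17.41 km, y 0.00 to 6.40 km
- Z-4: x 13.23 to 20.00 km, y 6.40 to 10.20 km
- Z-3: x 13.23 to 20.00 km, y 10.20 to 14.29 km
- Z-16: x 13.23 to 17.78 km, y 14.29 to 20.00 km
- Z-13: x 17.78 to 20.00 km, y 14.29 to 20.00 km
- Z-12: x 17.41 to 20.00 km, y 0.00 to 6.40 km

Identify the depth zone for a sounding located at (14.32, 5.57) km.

Z-17

The point has x = 14.32 and y = 5.57.
Only Z-17 satisfies 13.23 ≤ x ≤ 17.41 and 0.00 ≤ y ≤ 6.40.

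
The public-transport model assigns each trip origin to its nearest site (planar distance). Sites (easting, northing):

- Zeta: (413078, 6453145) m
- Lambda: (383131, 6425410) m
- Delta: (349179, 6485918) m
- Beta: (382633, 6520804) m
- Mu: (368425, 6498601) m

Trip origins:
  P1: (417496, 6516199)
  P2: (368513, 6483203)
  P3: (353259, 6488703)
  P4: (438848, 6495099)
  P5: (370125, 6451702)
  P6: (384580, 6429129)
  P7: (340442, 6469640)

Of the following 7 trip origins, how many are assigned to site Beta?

1

P1 → Beta
P2 → Mu
P3 → Delta
P4 → Zeta
P5 → Lambda
P6 → Lambda
P7 → Delta
1 of the 7 goes to Beta.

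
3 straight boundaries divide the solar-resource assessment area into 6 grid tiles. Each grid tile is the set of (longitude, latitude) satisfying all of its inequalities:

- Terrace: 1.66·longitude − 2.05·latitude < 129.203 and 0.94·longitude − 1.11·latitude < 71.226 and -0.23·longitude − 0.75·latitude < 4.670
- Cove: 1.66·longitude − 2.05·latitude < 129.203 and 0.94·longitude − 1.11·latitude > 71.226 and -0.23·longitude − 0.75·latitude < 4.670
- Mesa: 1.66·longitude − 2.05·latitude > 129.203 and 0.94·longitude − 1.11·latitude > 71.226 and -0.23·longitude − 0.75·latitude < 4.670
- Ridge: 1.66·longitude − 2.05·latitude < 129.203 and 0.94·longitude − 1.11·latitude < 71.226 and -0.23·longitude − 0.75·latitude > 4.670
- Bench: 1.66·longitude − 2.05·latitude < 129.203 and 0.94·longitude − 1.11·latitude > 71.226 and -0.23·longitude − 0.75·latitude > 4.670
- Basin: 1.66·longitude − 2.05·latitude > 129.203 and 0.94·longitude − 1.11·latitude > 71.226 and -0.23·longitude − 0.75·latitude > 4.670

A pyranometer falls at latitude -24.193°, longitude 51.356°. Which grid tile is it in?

1.66·51.356 − 2.05·-24.193 = 134.847, which is > 129.203
0.94·51.356 − 1.11·-24.193 = 75.129, which is > 71.226
-0.23·51.356 − 0.75·-24.193 = 6.333, which is > 4.670
This sign pattern matches Basin.

Basin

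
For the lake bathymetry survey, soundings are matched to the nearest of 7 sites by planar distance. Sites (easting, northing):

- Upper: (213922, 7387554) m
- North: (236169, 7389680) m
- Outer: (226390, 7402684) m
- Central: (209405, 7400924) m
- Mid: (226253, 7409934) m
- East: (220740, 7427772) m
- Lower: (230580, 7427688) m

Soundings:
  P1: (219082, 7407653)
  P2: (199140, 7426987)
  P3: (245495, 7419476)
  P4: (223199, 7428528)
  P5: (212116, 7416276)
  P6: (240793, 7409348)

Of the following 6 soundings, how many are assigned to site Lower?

P1 → Mid
P2 → East
P3 → Lower
P4 → East
P5 → East
P6 → Mid
1 of the 6 goes to Lower.

1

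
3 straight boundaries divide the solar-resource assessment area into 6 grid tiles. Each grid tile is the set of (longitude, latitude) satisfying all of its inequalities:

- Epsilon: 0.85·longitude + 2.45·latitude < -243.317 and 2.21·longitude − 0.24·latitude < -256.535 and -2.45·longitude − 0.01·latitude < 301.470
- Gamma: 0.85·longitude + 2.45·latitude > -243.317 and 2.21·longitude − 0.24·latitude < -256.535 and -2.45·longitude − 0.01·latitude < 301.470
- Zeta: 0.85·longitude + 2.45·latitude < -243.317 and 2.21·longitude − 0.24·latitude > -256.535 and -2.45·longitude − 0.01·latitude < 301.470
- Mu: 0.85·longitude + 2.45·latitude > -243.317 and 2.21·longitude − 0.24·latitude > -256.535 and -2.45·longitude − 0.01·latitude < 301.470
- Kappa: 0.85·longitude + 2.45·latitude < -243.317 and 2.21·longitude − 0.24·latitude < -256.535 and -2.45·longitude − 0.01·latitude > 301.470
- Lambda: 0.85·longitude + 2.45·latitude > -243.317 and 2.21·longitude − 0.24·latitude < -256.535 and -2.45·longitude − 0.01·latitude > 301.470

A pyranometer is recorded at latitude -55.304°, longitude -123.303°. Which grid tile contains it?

0.85·-123.303 + 2.45·-55.304 = -240.302, which is > -243.317
2.21·-123.303 − 0.24·-55.304 = -259.227, which is < -256.535
-2.45·-123.303 − 0.01·-55.304 = 302.645, which is > 301.470
This sign pattern matches Lambda.

Lambda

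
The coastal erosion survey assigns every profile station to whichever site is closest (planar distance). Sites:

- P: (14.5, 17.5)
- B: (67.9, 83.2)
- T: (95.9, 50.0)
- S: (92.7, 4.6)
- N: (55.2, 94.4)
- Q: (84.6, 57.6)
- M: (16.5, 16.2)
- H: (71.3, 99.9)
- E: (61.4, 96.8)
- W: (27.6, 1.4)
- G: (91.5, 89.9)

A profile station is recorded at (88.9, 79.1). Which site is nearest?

G

Squared distances to each site:
P: 9329.920; B: 457.810; T: 895.810; S: 5564.690; N: 1369.780; Q: 480.740; M: 9198.170; H: 742.400; E: 1069.540; W: 9794.980; G: 123.400.
Minimum at G.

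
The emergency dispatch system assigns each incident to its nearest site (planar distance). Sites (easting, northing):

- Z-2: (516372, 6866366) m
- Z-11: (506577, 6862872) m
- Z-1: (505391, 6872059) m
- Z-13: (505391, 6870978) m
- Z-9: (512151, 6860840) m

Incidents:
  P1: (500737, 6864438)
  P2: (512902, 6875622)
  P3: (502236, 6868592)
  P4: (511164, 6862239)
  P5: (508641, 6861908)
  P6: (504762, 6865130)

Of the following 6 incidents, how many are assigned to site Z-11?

P1 → Z-11
P2 → Z-1
P3 → Z-13
P4 → Z-9
P5 → Z-11
P6 → Z-11
3 of the 6 go to Z-11.

3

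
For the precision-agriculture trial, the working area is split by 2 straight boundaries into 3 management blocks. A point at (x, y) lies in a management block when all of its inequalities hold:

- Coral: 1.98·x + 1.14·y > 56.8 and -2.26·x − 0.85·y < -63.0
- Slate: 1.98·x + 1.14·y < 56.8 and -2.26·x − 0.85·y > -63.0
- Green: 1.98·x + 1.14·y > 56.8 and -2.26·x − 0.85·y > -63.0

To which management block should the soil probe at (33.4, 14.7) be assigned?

1.98·33.4 + 1.14·14.7 = 82.890, which is > 56.8
-2.26·33.4 − 0.85·14.7 = -87.979, which is < -63.0
This sign pattern matches Coral.

Coral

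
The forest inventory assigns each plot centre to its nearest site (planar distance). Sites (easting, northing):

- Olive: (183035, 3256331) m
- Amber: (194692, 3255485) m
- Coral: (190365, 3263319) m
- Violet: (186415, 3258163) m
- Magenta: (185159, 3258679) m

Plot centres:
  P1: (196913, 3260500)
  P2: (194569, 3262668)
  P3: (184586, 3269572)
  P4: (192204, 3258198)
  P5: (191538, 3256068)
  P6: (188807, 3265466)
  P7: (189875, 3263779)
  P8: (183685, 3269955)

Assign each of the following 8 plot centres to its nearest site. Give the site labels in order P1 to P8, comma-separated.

Amber, Coral, Coral, Amber, Amber, Coral, Coral, Coral

P1 → Amber (d²=30083066.00)
P2 → Coral (d²=18097417.00)
P3 → Coral (d²=72496850.00)
P4 → Amber (d²=13550513.00)
P5 → Amber (d²=10287605.00)
P6 → Coral (d²=7036973.00)
P7 → Coral (d²=451700.00)
P8 → Coral (d²=88658896.00)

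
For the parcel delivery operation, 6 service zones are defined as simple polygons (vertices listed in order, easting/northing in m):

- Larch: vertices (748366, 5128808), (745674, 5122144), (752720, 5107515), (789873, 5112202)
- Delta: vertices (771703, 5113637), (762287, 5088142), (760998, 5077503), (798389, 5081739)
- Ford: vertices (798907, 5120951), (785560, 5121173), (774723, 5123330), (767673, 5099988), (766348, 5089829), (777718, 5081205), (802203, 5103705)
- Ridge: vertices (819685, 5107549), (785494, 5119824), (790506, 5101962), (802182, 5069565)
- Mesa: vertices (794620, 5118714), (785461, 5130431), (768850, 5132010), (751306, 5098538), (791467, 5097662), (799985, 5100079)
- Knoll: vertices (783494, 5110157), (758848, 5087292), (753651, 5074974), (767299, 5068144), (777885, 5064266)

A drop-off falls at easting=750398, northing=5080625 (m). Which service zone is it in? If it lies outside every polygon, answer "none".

Cast a ray rightward from (750398, 5080625). For each polygon, the edges (by vertex number in listed order) whose endpoints lie on opposite sides of northing = 5080625, where each meets that height, and whether that is right or left of the point:
Larch: no edge straddles that height → 0 crossings.
Delta: 2–3 at easting≈761376.3 (right), 3–4 at easting≈788555.8 (right) → 2 crossings.
Ford: no edge straddles that height → 0 crossings.
Ridge: 3–4 at easting≈798195.9 (right), 4–1 at easting≈807278.4 (right) → 2 crossings.
Mesa: no edge straddles that height → 0 crossings.
Knoll: 2–3 at easting≈756035.2 (right), 5–1 at easting≈779884.5 (right) → 2 crossings.
All counts are even, so the point lies outside every listed polygon.

none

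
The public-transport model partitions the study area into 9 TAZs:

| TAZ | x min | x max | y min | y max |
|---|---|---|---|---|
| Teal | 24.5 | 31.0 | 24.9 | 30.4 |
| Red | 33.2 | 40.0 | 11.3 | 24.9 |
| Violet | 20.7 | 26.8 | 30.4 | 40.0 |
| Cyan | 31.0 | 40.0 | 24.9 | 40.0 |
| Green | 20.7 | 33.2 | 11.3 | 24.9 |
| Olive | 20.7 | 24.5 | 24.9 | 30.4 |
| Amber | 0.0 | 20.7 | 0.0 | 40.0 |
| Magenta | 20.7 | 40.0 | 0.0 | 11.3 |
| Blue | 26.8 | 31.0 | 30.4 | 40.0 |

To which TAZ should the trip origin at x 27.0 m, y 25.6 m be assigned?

Teal

The point has x = 27.0 and y = 25.6.
Only Teal satisfies 24.5 ≤ x ≤ 31.0 and 24.9 ≤ y ≤ 30.4.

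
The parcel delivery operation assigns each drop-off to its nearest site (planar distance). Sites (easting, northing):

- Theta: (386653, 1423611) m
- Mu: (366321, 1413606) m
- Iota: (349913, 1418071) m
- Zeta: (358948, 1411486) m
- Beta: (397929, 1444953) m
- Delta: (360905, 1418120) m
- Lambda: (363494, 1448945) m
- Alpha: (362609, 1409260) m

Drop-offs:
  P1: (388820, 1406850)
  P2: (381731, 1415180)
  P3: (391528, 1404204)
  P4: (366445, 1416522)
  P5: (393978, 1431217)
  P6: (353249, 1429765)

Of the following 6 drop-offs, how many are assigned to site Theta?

P1 → Theta
P2 → Theta
P3 → Theta
P4 → Mu
P5 → Theta
P6 → Iota
4 of the 6 go to Theta.

4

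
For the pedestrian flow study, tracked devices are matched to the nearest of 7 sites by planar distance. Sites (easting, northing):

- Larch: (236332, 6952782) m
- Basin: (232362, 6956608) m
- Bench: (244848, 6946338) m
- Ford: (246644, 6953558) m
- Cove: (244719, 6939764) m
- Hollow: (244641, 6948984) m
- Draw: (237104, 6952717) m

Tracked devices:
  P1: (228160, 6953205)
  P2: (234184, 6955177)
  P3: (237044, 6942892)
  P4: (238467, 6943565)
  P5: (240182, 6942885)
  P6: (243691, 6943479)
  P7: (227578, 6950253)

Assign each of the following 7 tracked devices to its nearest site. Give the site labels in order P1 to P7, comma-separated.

Basin, Basin, Cove, Bench, Cove, Bench, Basin

P1 → Basin (d²=29237213.00)
P2 → Basin (d²=5367445.00)
P3 → Cove (d²=68690009.00)
P4 → Bench (d²=48406690.00)
P5 → Cove (d²=30325010.00)
P6 → Bench (d²=9512530.00)
P7 → Basin (d²=63272681.00)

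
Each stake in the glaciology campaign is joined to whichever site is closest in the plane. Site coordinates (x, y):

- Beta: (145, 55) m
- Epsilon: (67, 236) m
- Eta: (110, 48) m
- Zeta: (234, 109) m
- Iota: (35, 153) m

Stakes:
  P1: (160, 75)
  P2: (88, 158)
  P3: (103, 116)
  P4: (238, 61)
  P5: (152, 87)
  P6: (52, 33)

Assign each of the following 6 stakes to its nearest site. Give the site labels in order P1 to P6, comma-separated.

P1 → Beta (d²=625.00)
P2 → Iota (d²=2834.00)
P3 → Eta (d²=4673.00)
P4 → Zeta (d²=2320.00)
P5 → Beta (d²=1073.00)
P6 → Eta (d²=3589.00)

Beta, Iota, Eta, Zeta, Beta, Eta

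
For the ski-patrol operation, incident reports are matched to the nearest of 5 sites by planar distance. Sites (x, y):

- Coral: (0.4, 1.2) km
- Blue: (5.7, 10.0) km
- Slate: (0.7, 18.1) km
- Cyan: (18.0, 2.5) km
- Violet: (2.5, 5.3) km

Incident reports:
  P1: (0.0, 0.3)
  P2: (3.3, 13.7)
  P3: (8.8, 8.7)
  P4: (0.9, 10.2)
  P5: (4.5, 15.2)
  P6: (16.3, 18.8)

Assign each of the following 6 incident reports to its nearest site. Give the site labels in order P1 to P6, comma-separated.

Coral, Blue, Blue, Blue, Slate, Blue

P1 → Coral (d²=0.97)
P2 → Blue (d²=19.45)
P3 → Blue (d²=11.30)
P4 → Blue (d²=23.08)
P5 → Slate (d²=22.85)
P6 → Blue (d²=189.80)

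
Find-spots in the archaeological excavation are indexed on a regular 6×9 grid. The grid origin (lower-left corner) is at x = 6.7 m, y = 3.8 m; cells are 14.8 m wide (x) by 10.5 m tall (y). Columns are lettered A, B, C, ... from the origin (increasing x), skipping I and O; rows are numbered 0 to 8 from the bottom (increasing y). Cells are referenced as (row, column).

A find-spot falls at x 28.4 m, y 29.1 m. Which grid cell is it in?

Column index: ⌊(28.4 − 6.7) / 14.8⌋ = ⌊1.466⌋ = 1 → column B
Row offset from origin: ⌊(29.1 − 3.8) / 10.5⌋ = ⌊2.410⌋ = 2 → row 2

(2, B)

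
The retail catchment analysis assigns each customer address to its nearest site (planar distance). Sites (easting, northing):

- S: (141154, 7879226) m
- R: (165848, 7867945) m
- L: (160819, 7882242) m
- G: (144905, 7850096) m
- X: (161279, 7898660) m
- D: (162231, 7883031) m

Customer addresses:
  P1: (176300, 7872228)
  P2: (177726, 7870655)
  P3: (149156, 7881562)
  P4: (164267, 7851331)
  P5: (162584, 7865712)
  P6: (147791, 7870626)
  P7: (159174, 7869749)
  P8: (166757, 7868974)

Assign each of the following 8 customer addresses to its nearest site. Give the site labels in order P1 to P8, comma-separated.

R, R, S, R, R, S, R, R

P1 → R (d²=127588393.00)
P2 → R (d²=148430984.00)
P3 → S (d²=69488900.00)
P4 → R (d²=278524557.00)
P5 → R (d²=15639985.00)
P6 → S (d²=118009769.00)
P7 → R (d²=47796692.00)
P8 → R (d²=1885122.00)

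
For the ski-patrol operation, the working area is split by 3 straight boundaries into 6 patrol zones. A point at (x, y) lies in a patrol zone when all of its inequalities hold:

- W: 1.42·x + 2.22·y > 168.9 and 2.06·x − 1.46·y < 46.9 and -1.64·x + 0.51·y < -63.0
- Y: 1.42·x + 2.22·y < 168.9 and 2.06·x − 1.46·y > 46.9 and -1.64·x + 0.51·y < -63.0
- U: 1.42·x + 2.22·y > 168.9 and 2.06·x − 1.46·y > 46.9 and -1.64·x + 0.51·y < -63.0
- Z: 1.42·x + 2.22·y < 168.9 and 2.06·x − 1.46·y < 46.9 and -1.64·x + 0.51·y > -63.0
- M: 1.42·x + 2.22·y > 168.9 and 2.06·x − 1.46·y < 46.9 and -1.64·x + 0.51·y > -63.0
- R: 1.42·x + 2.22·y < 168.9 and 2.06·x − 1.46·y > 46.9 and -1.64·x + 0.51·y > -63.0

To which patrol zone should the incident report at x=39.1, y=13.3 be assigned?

R

1.42·39.1 + 2.22·13.3 = 85.048, which is < 168.9
2.06·39.1 − 1.46·13.3 = 61.128, which is > 46.9
-1.64·39.1 + 0.51·13.3 = -57.341, which is > -63.0
This sign pattern matches R.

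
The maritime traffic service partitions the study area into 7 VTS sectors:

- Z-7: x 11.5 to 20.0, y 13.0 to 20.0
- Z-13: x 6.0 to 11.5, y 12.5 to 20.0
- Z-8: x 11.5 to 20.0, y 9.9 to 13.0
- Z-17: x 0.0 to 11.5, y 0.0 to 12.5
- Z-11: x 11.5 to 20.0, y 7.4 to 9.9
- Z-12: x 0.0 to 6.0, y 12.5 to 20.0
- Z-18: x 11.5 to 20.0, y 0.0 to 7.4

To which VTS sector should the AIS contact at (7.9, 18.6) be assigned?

The point has x = 7.9 and y = 18.6.
Only Z-13 satisfies 6.0 ≤ x ≤ 11.5 and 12.5 ≤ y ≤ 20.0.

Z-13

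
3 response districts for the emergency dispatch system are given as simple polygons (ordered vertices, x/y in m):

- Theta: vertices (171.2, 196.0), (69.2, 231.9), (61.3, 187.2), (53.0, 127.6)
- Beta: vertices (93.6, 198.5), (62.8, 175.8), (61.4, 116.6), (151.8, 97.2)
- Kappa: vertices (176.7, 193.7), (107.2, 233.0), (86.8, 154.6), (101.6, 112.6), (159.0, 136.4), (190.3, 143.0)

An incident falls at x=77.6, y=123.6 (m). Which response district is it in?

Cast a ray rightward from (77.6, 123.6). For each polygon, the edges (by vertex number in listed order) whose endpoints lie on opposite sides of y = 123.6, where each meets that height, and whether that is right or left of the point:
Theta: no edge straddles that height → 0 crossings.
Beta: 2–3 at x≈61.57 (left), 4–1 at x≈136.63 (right) → 1 crossing.
Kappa: 3–4 at x≈97.72 (right), 4–5 at x≈128.13 (right) → 2 crossings.
Only Beta has an odd count, so the point is inside Beta.

Beta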